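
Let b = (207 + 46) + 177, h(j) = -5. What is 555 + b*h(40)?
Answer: -1595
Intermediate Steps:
b = 430 (b = 253 + 177 = 430)
555 + b*h(40) = 555 + 430*(-5) = 555 - 2150 = -1595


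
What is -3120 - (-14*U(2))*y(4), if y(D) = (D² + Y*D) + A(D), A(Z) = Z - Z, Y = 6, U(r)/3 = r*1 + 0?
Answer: 240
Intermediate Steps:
U(r) = 3*r (U(r) = 3*(r*1 + 0) = 3*(r + 0) = 3*r)
A(Z) = 0
y(D) = D² + 6*D (y(D) = (D² + 6*D) + 0 = D² + 6*D)
-3120 - (-14*U(2))*y(4) = -3120 - (-42*2)*4*(6 + 4) = -3120 - (-14*6)*4*10 = -3120 - (-84)*40 = -3120 - 1*(-3360) = -3120 + 3360 = 240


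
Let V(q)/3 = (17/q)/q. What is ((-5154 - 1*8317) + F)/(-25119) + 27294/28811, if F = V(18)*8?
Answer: 28989216535/19539994743 ≈ 1.4836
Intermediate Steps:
V(q) = 51/q² (V(q) = 3*((17/q)/q) = 3*(17/q²) = 51/q²)
F = 34/27 (F = (51/18²)*8 = (51*(1/324))*8 = (17/108)*8 = 34/27 ≈ 1.2593)
((-5154 - 1*8317) + F)/(-25119) + 27294/28811 = ((-5154 - 1*8317) + 34/27)/(-25119) + 27294/28811 = ((-5154 - 8317) + 34/27)*(-1/25119) + 27294*(1/28811) = (-13471 + 34/27)*(-1/25119) + 27294/28811 = -363683/27*(-1/25119) + 27294/28811 = 363683/678213 + 27294/28811 = 28989216535/19539994743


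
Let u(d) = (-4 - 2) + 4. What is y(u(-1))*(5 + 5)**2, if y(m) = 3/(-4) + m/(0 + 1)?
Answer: -275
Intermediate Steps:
u(d) = -2 (u(d) = -6 + 4 = -2)
y(m) = -3/4 + m (y(m) = 3*(-1/4) + m/1 = -3/4 + m*1 = -3/4 + m)
y(u(-1))*(5 + 5)**2 = (-3/4 - 2)*(5 + 5)**2 = -11/4*10**2 = -11/4*100 = -275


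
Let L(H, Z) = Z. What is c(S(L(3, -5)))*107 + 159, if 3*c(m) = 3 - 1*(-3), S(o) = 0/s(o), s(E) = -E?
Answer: 373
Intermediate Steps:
S(o) = 0 (S(o) = 0/((-o)) = 0*(-1/o) = 0)
c(m) = 2 (c(m) = (3 - 1*(-3))/3 = (3 + 3)/3 = (⅓)*6 = 2)
c(S(L(3, -5)))*107 + 159 = 2*107 + 159 = 214 + 159 = 373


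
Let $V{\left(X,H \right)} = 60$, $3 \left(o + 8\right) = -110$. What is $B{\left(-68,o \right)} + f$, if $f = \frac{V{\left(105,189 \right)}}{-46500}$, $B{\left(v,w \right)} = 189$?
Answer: $\frac{146474}{775} \approx 189.0$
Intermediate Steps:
$o = - \frac{134}{3}$ ($o = -8 + \frac{1}{3} \left(-110\right) = -8 - \frac{110}{3} = - \frac{134}{3} \approx -44.667$)
$f = - \frac{1}{775}$ ($f = \frac{60}{-46500} = 60 \left(- \frac{1}{46500}\right) = - \frac{1}{775} \approx -0.0012903$)
$B{\left(-68,o \right)} + f = 189 - \frac{1}{775} = \frac{146474}{775}$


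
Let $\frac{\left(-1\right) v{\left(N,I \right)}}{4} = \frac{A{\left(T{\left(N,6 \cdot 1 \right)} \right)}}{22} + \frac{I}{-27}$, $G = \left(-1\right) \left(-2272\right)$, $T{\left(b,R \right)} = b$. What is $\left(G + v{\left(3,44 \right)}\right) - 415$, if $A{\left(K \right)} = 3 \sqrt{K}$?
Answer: $\frac{50315}{27} - \frac{6 \sqrt{3}}{11} \approx 1862.6$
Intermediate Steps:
$G = 2272$
$v{\left(N,I \right)} = - \frac{6 \sqrt{N}}{11} + \frac{4 I}{27}$ ($v{\left(N,I \right)} = - 4 \left(\frac{3 \sqrt{N}}{22} + \frac{I}{-27}\right) = - 4 \left(3 \sqrt{N} \frac{1}{22} + I \left(- \frac{1}{27}\right)\right) = - 4 \left(\frac{3 \sqrt{N}}{22} - \frac{I}{27}\right) = - 4 \left(- \frac{I}{27} + \frac{3 \sqrt{N}}{22}\right) = - \frac{6 \sqrt{N}}{11} + \frac{4 I}{27}$)
$\left(G + v{\left(3,44 \right)}\right) - 415 = \left(2272 + \left(- \frac{6 \sqrt{3}}{11} + \frac{4}{27} \cdot 44\right)\right) - 415 = \left(2272 + \left(- \frac{6 \sqrt{3}}{11} + \frac{176}{27}\right)\right) - 415 = \left(2272 + \left(\frac{176}{27} - \frac{6 \sqrt{3}}{11}\right)\right) - 415 = \left(\frac{61520}{27} - \frac{6 \sqrt{3}}{11}\right) - 415 = \frac{50315}{27} - \frac{6 \sqrt{3}}{11}$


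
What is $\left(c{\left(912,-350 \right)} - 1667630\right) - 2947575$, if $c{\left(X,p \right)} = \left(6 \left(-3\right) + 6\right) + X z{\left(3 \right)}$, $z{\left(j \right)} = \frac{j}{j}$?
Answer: $-4614305$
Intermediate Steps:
$z{\left(j \right)} = 1$
$c{\left(X,p \right)} = -12 + X$ ($c{\left(X,p \right)} = \left(6 \left(-3\right) + 6\right) + X 1 = \left(-18 + 6\right) + X = -12 + X$)
$\left(c{\left(912,-350 \right)} - 1667630\right) - 2947575 = \left(\left(-12 + 912\right) - 1667630\right) - 2947575 = \left(900 - 1667630\right) - 2947575 = -1666730 - 2947575 = -4614305$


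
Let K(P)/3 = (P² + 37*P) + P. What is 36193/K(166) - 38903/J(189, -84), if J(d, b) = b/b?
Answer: -232482199/5976 ≈ -38903.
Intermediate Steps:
J(d, b) = 1
K(P) = 3*P² + 114*P (K(P) = 3*((P² + 37*P) + P) = 3*(P² + 38*P) = 3*P² + 114*P)
36193/K(166) - 38903/J(189, -84) = 36193/((3*166*(38 + 166))) - 38903/1 = 36193/((3*166*204)) - 38903*1 = 36193/101592 - 38903 = 36193*(1/101592) - 38903 = 2129/5976 - 38903 = -232482199/5976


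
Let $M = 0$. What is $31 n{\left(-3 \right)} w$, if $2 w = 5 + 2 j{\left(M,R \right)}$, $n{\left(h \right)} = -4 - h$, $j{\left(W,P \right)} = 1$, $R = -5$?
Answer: $- \frac{217}{2} \approx -108.5$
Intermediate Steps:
$w = \frac{7}{2}$ ($w = \frac{5 + 2 \cdot 1}{2} = \frac{5 + 2}{2} = \frac{1}{2} \cdot 7 = \frac{7}{2} \approx 3.5$)
$31 n{\left(-3 \right)} w = 31 \left(-4 - -3\right) \frac{7}{2} = 31 \left(-4 + 3\right) \frac{7}{2} = 31 \left(-1\right) \frac{7}{2} = \left(-31\right) \frac{7}{2} = - \frac{217}{2}$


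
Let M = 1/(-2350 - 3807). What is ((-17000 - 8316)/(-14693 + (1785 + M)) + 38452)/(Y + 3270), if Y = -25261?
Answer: -3056111536376/1747724982987 ≈ -1.7486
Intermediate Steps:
M = -1/6157 (M = 1/(-6157) = -1/6157 ≈ -0.00016242)
((-17000 - 8316)/(-14693 + (1785 + M)) + 38452)/(Y + 3270) = ((-17000 - 8316)/(-14693 + (1785 - 1/6157)) + 38452)/(-25261 + 3270) = (-25316/(-14693 + 10990244/6157) + 38452)/(-21991) = (-25316/(-79474557/6157) + 38452)*(-1/21991) = (-25316*(-6157/79474557) + 38452)*(-1/21991) = (155870612/79474557 + 38452)*(-1/21991) = (3056111536376/79474557)*(-1/21991) = -3056111536376/1747724982987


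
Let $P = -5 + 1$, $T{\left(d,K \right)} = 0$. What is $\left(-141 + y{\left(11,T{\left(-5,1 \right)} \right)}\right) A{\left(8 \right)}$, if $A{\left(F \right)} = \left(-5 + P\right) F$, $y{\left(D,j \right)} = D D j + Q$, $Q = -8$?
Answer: $10728$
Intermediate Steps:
$P = -4$
$y{\left(D,j \right)} = -8 + j D^{2}$ ($y{\left(D,j \right)} = D D j - 8 = D^{2} j - 8 = j D^{2} - 8 = -8 + j D^{2}$)
$A{\left(F \right)} = - 9 F$ ($A{\left(F \right)} = \left(-5 - 4\right) F = - 9 F$)
$\left(-141 + y{\left(11,T{\left(-5,1 \right)} \right)}\right) A{\left(8 \right)} = \left(-141 - \left(8 + 0 \cdot 11^{2}\right)\right) \left(\left(-9\right) 8\right) = \left(-141 + \left(-8 + 0 \cdot 121\right)\right) \left(-72\right) = \left(-141 + \left(-8 + 0\right)\right) \left(-72\right) = \left(-141 - 8\right) \left(-72\right) = \left(-149\right) \left(-72\right) = 10728$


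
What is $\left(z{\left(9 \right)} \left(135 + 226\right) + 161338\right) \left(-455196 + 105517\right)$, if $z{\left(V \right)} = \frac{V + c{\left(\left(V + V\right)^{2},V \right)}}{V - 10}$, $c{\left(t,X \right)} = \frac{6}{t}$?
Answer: $- \frac{2985015551155}{54} \approx -5.5278 \cdot 10^{10}$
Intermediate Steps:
$z{\left(V \right)} = \frac{V + \frac{3}{2 V^{2}}}{-10 + V}$ ($z{\left(V \right)} = \frac{V + \frac{6}{\left(V + V\right)^{2}}}{V - 10} = \frac{V + \frac{6}{\left(2 V\right)^{2}}}{-10 + V} = \frac{V + \frac{6}{4 V^{2}}}{-10 + V} = \frac{V + 6 \frac{1}{4 V^{2}}}{-10 + V} = \frac{V + \frac{3}{2 V^{2}}}{-10 + V}$)
$\left(z{\left(9 \right)} \left(135 + 226\right) + 161338\right) \left(-455196 + 105517\right) = \left(\frac{\frac{3}{2} + 9^{3}}{81 \left(-10 + 9\right)} \left(135 + 226\right) + 161338\right) \left(-455196 + 105517\right) = \left(\frac{\frac{3}{2} + 729}{81 \left(-1\right)} 361 + 161338\right) \left(-349679\right) = \left(\frac{1}{81} \left(-1\right) \frac{1461}{2} \cdot 361 + 161338\right) \left(-349679\right) = \left(\left(- \frac{487}{54}\right) 361 + 161338\right) \left(-349679\right) = \left(- \frac{175807}{54} + 161338\right) \left(-349679\right) = \frac{8536445}{54} \left(-349679\right) = - \frac{2985015551155}{54}$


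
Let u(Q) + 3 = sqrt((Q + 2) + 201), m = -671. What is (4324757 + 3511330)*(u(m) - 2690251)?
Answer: -21081064396098 + 47016522*I*sqrt(13) ≈ -2.1081e+13 + 1.6952e+8*I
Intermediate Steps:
u(Q) = -3 + sqrt(203 + Q) (u(Q) = -3 + sqrt((Q + 2) + 201) = -3 + sqrt((2 + Q) + 201) = -3 + sqrt(203 + Q))
(4324757 + 3511330)*(u(m) - 2690251) = (4324757 + 3511330)*((-3 + sqrt(203 - 671)) - 2690251) = 7836087*((-3 + sqrt(-468)) - 2690251) = 7836087*((-3 + 6*I*sqrt(13)) - 2690251) = 7836087*(-2690254 + 6*I*sqrt(13)) = -21081064396098 + 47016522*I*sqrt(13)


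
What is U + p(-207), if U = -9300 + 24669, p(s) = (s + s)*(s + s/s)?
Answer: 100653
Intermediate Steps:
p(s) = 2*s*(1 + s) (p(s) = (2*s)*(s + 1) = (2*s)*(1 + s) = 2*s*(1 + s))
U = 15369
U + p(-207) = 15369 + 2*(-207)*(1 - 207) = 15369 + 2*(-207)*(-206) = 15369 + 85284 = 100653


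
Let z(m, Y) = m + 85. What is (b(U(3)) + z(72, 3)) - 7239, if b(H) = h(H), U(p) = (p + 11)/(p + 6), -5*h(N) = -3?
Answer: -35407/5 ≈ -7081.4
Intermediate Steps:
h(N) = 3/5 (h(N) = -1/5*(-3) = 3/5)
U(p) = (11 + p)/(6 + p)
z(m, Y) = 85 + m
b(H) = 3/5
(b(U(3)) + z(72, 3)) - 7239 = (3/5 + (85 + 72)) - 7239 = (3/5 + 157) - 7239 = 788/5 - 7239 = -35407/5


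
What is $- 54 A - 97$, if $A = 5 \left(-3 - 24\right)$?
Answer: $7193$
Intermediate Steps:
$A = -135$ ($A = 5 \left(-3 - 24\right) = 5 \left(-27\right) = -135$)
$- 54 A - 97 = \left(-54\right) \left(-135\right) - 97 = 7290 - 97 = 7193$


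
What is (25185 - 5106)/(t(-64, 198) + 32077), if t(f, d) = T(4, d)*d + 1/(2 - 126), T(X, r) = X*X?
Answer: 829932/1456793 ≈ 0.56970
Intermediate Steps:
T(X, r) = X**2
t(f, d) = -1/124 + 16*d (t(f, d) = 4**2*d + 1/(2 - 126) = 16*d + 1/(-124) = 16*d - 1/124 = -1/124 + 16*d)
(25185 - 5106)/(t(-64, 198) + 32077) = (25185 - 5106)/((-1/124 + 16*198) + 32077) = 20079/((-1/124 + 3168) + 32077) = 20079/(392831/124 + 32077) = 20079/(4370379/124) = 20079*(124/4370379) = 829932/1456793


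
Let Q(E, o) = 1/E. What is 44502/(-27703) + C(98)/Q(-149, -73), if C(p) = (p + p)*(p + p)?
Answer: -158571573254/27703 ≈ -5.7240e+6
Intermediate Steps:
C(p) = 4*p**2 (C(p) = (2*p)*(2*p) = 4*p**2)
44502/(-27703) + C(98)/Q(-149, -73) = 44502/(-27703) + (4*98**2)/(1/(-149)) = 44502*(-1/27703) + (4*9604)/(-1/149) = -44502/27703 + 38416*(-149) = -44502/27703 - 5723984 = -158571573254/27703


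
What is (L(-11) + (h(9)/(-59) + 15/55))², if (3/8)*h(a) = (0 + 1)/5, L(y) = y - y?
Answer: 6589489/94770225 ≈ 0.069531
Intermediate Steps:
L(y) = 0
h(a) = 8/15 (h(a) = 8*((0 + 1)/5)/3 = 8*(1*(⅕))/3 = (8/3)*(⅕) = 8/15)
(L(-11) + (h(9)/(-59) + 15/55))² = (0 + ((8/15)/(-59) + 15/55))² = (0 + ((8/15)*(-1/59) + 15*(1/55)))² = (0 + (-8/885 + 3/11))² = (0 + 2567/9735)² = (2567/9735)² = 6589489/94770225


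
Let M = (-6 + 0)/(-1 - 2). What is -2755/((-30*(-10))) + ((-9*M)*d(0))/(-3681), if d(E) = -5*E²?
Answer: -551/60 ≈ -9.1833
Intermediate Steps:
M = 2 (M = -6/(-3) = -6*(-⅓) = 2)
-2755/((-30*(-10))) + ((-9*M)*d(0))/(-3681) = -2755/((-30*(-10))) + ((-9*2)*(-5*0²))/(-3681) = -2755/300 - (-90)*0*(-1/3681) = -2755*1/300 - 18*0*(-1/3681) = -551/60 + 0*(-1/3681) = -551/60 + 0 = -551/60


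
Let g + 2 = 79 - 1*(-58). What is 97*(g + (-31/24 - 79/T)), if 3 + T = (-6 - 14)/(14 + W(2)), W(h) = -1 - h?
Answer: 18520501/1272 ≈ 14560.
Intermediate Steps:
g = 135 (g = -2 + (79 - 1*(-58)) = -2 + (79 + 58) = -2 + 137 = 135)
T = -53/11 (T = -3 + (-6 - 14)/(14 + (-1 - 1*2)) = -3 - 20/(14 + (-1 - 2)) = -3 - 20/(14 - 3) = -3 - 20/11 = -53/11 ≈ -4.8182)
97*(g + (-31/24 - 79/T)) = 97*(135 + (-31/24 - 79/(-53/11))) = 97*(135 + (-31*1/24 - 79*(-11/53))) = 97*(135 + (-31/24 + 869/53)) = 97*(135 + 19213/1272) = 97*(190933/1272) = 18520501/1272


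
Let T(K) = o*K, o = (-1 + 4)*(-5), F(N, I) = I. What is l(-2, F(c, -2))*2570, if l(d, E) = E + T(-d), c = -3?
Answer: -82240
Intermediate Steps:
o = -15 (o = 3*(-5) = -15)
T(K) = -15*K
l(d, E) = E + 15*d (l(d, E) = E - (-15)*d = E + 15*d)
l(-2, F(c, -2))*2570 = (-2 + 15*(-2))*2570 = (-2 - 30)*2570 = -32*2570 = -82240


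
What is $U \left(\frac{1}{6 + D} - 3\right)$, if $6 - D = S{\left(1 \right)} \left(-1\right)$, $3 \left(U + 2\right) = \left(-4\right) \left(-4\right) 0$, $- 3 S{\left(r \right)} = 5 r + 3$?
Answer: $\frac{81}{14} \approx 5.7857$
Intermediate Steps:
$S{\left(r \right)} = -1 - \frac{5 r}{3}$ ($S{\left(r \right)} = - \frac{5 r + 3}{3} = - \frac{3 + 5 r}{3} = -1 - \frac{5 r}{3}$)
$U = -2$ ($U = -2 + \frac{\left(-4\right) \left(-4\right) 0}{3} = -2 + \frac{16 \cdot 0}{3} = -2 + \frac{1}{3} \cdot 0 = -2 + 0 = -2$)
$D = \frac{10}{3}$ ($D = 6 - \left(-1 - \frac{5}{3}\right) \left(-1\right) = 6 - \left(- \frac{8}{3}\right) \left(-1\right) = 6 - \frac{8}{3} = \frac{10}{3} \approx 3.3333$)
$U \left(\frac{1}{6 + D} - 3\right) = - 2 \left(\frac{1}{6 + \frac{10}{3}} - 3\right) = - 2 \left(\frac{1}{\frac{28}{3}} - 3\right) = - 2 \left(\frac{3}{28} - 3\right) = \left(-2\right) \left(- \frac{81}{28}\right) = \frac{81}{14}$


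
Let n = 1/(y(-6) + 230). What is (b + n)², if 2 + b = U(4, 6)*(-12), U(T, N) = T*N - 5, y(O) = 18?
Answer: 3253447521/61504 ≈ 52898.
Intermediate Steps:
U(T, N) = -5 + N*T (U(T, N) = N*T - 5 = -5 + N*T)
b = -230 (b = -2 + (-5 + 6*4)*(-12) = -2 + (-5 + 24)*(-12) = -2 + 19*(-12) = -2 - 228 = -230)
n = 1/248 (n = 1/(18 + 230) = 1/248 ≈ 0.0040323)
(b + n)² = (-230 + 1/248)² = (-57039/248)² = 3253447521/61504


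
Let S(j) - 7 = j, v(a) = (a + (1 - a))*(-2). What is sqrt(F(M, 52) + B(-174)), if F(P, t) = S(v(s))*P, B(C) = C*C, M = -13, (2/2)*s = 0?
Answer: sqrt(30211) ≈ 173.81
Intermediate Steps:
s = 0
v(a) = -2 (v(a) = 1*(-2) = -2)
S(j) = 7 + j
B(C) = C**2
F(P, t) = 5*P (F(P, t) = (7 - 2)*P = 5*P)
sqrt(F(M, 52) + B(-174)) = sqrt(5*(-13) + (-174)**2) = sqrt(-65 + 30276) = sqrt(30211)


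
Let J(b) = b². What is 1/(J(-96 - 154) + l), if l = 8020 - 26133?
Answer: 1/44387 ≈ 2.2529e-5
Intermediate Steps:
l = -18113
1/(J(-96 - 154) + l) = 1/((-96 - 154)² - 18113) = 1/((-250)² - 18113) = 1/(62500 - 18113) = 1/44387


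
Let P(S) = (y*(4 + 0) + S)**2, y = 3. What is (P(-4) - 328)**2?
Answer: 69696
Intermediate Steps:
P(S) = (12 + S)**2 (P(S) = (3*(4 + 0) + S)**2 = (3*4 + S)**2 = (12 + S)**2)
(P(-4) - 328)**2 = ((12 - 4)**2 - 328)**2 = (8**2 - 328)**2 = (64 - 328)**2 = (-264)**2 = 69696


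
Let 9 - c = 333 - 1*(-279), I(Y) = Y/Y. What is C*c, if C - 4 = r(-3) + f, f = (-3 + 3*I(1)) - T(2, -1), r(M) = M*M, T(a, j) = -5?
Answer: -10854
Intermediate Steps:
I(Y) = 1
r(M) = M²
f = 5 (f = (-3 + 3*1) - 1*(-5) = (-3 + 3) + 5 = 0 + 5 = 5)
c = -603 (c = 9 - (333 - 1*(-279)) = 9 - (333 + 279) = 9 - 1*612 = 9 - 612 = -603)
C = 18 (C = 4 + ((-3)² + 5) = 4 + (9 + 5) = 4 + 14 = 18)
C*c = 18*(-603) = -10854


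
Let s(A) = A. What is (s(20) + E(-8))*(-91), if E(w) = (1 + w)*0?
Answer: -1820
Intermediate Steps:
E(w) = 0
(s(20) + E(-8))*(-91) = (20 + 0)*(-91) = 20*(-91) = -1820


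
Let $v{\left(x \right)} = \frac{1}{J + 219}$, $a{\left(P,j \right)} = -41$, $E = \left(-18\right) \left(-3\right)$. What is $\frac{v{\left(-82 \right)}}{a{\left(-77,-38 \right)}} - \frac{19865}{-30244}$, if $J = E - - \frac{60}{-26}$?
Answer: $\frac{2865709163}{4363574076} \approx 0.65673$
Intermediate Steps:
$E = 54$
$J = \frac{672}{13}$ ($J = 54 - - \frac{60}{-26} = 54 - \left(-60\right) \left(- \frac{1}{26}\right) = 54 - \frac{30}{13} = \frac{672}{13} \approx 51.692$)
$v{\left(x \right)} = \frac{13}{3519}$ ($v{\left(x \right)} = \frac{1}{\frac{672}{13} + 219} = \frac{1}{\frac{3519}{13}} = \frac{13}{3519}$)
$\frac{v{\left(-82 \right)}}{a{\left(-77,-38 \right)}} - \frac{19865}{-30244} = \frac{13}{3519 \left(-41\right)} - \frac{19865}{-30244} = \frac{13}{3519} \left(- \frac{1}{41}\right) - - \frac{19865}{30244} = - \frac{13}{144279} + \frac{19865}{30244} = \frac{2865709163}{4363574076}$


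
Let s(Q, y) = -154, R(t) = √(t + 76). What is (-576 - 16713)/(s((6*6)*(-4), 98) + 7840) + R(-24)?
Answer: -1921/854 + 2*√13 ≈ 4.9617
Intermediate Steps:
R(t) = √(76 + t)
(-576 - 16713)/(s((6*6)*(-4), 98) + 7840) + R(-24) = (-576 - 16713)/(-154 + 7840) + √(76 - 24) = -17289/7686 + √52 = -17289*1/7686 + 2*√13 = -1921/854 + 2*√13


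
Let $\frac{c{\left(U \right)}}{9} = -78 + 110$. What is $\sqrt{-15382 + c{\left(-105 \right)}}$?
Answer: $i \sqrt{15094} \approx 122.86 i$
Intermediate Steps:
$c{\left(U \right)} = 288$ ($c{\left(U \right)} = 9 \left(-78 + 110\right) = 9 \cdot 32 = 288$)
$\sqrt{-15382 + c{\left(-105 \right)}} = \sqrt{-15382 + 288} = \sqrt{-15094} = i \sqrt{15094}$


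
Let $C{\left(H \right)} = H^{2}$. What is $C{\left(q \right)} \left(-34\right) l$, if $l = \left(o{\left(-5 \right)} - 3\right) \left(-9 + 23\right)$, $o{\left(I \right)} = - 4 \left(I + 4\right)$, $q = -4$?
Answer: $-7616$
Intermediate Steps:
$o{\left(I \right)} = -16 - 4 I$ ($o{\left(I \right)} = - 4 \left(4 + I\right) = -16 - 4 I$)
$l = 14$ ($l = \left(\left(-16 - -20\right) - 3\right) \left(-9 + 23\right) = \left(\left(-16 + 20\right) - 3\right) 14 = \left(4 - 3\right) 14 = 1 \cdot 14 = 14$)
$C{\left(q \right)} \left(-34\right) l = \left(-4\right)^{2} \left(-34\right) 14 = 16 \left(-34\right) 14 = \left(-544\right) 14 = -7616$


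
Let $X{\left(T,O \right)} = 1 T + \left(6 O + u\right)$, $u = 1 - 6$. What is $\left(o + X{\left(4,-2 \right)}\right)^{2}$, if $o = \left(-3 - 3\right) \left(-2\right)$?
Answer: $1$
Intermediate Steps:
$u = -5$ ($u = 1 - 6 = -5$)
$o = 12$ ($o = \left(-6\right) \left(-2\right) = 12$)
$X{\left(T,O \right)} = -5 + T + 6 O$ ($X{\left(T,O \right)} = 1 T + \left(6 O - 5\right) = T + \left(-5 + 6 O\right) = -5 + T + 6 O$)
$\left(o + X{\left(4,-2 \right)}\right)^{2} = \left(12 + \left(-5 + 4 + 6 \left(-2\right)\right)\right)^{2} = \left(12 - 13\right)^{2} = \left(-1\right)^{2} = 1$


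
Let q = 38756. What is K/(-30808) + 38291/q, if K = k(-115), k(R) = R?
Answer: 296031517/298498712 ≈ 0.99173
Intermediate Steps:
K = -115
K/(-30808) + 38291/q = -115/(-30808) + 38291/38756 = -115*(-1/30808) + 38291*(1/38756) = 115/30808 + 38291/38756 = 296031517/298498712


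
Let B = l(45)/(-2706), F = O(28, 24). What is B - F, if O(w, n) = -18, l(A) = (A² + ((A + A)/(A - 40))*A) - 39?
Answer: 7652/451 ≈ 16.967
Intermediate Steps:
l(A) = -39 + A² + 2*A²/(-40 + A) (l(A) = (A² + ((2*A)/(-40 + A))*A) - 39 = (A² + (2*A/(-40 + A))*A) - 39 = (A² + 2*A²/(-40 + A)) - 39 = -39 + A² + 2*A²/(-40 + A))
F = -18
B = -466/451 (B = ((1560 + 45³ - 39*45 - 38*45²)/(-40 + 45))/(-2706) = ((1560 + 91125 - 1755 - 38*2025)/5)*(-1/2706) = ((1560 + 91125 - 1755 - 76950)/5)*(-1/2706) = ((⅕)*13980)*(-1/2706) = 2796*(-1/2706) = -466/451 ≈ -1.0333)
B - F = -466/451 - 1*(-18) = -466/451 + 18 = 7652/451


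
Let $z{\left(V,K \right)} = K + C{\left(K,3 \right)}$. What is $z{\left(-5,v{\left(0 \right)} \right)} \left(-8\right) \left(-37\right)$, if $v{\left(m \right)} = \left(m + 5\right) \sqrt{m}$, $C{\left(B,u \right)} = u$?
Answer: $888$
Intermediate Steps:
$v{\left(m \right)} = \sqrt{m} \left(5 + m\right)$ ($v{\left(m \right)} = \left(5 + m\right) \sqrt{m} = \sqrt{m} \left(5 + m\right)$)
$z{\left(V,K \right)} = 3 + K$ ($z{\left(V,K \right)} = K + 3 = 3 + K$)
$z{\left(-5,v{\left(0 \right)} \right)} \left(-8\right) \left(-37\right) = \left(3 + \sqrt{0} \left(5 + 0\right)\right) \left(-8\right) \left(-37\right) = \left(3 + 0 \cdot 5\right) \left(-8\right) \left(-37\right) = \left(3 + 0\right) \left(-8\right) \left(-37\right) = 3 \left(-8\right) \left(-37\right) = \left(-24\right) \left(-37\right) = 888$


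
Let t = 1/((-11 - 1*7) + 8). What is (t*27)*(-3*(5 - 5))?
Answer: 0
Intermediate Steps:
t = -1/10 (t = 1/((-11 - 7) + 8) = 1/(-18 + 8) = 1/(-10) = -1/10 ≈ -0.10000)
(t*27)*(-3*(5 - 5)) = (-1/10*27)*(-3*(5 - 5)) = -(-81)*0/10 = -27/10*0 = 0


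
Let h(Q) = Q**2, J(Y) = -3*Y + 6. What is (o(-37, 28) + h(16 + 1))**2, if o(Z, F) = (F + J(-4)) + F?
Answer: 131769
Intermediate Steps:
J(Y) = 6 - 3*Y
o(Z, F) = 18 + 2*F (o(Z, F) = (F + (6 - 3*(-4))) + F = (F + (6 + 12)) + F = (F + 18) + F = (18 + F) + F = 18 + 2*F)
(o(-37, 28) + h(16 + 1))**2 = ((18 + 2*28) + (16 + 1)**2)**2 = ((18 + 56) + 17**2)**2 = (74 + 289)**2 = 363**2 = 131769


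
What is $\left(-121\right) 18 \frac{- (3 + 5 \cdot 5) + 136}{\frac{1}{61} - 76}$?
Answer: $\frac{1594296}{515} \approx 3095.7$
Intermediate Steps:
$\left(-121\right) 18 \frac{- (3 + 5 \cdot 5) + 136}{\frac{1}{61} - 76} = - 2178 \frac{- (3 + 25) + 136}{\frac{1}{61} - 76} = - 2178 \frac{\left(-1\right) 28 + 136}{- \frac{4635}{61}} = - 2178 \left(-28 + 136\right) \left(- \frac{61}{4635}\right) = - 2178 \cdot 108 \left(- \frac{61}{4635}\right) = \left(-2178\right) \left(- \frac{732}{515}\right) = \frac{1594296}{515}$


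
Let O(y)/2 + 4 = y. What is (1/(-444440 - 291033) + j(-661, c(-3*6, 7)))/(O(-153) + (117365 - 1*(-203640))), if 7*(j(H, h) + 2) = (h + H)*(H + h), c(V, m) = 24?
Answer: 14210564148/78619857281 ≈ 0.18075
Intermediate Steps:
j(H, h) = -2 + (H + h)²/7 (j(H, h) = -2 + ((h + H)*(H + h))/7 = -2 + ((H + h)*(H + h))/7 = -2 + (H + h)²/7)
O(y) = -8 + 2*y
(1/(-444440 - 291033) + j(-661, c(-3*6, 7)))/(O(-153) + (117365 - 1*(-203640))) = (1/(-444440 - 291033) + (-2 + (-661 + 24)²/7))/((-8 + 2*(-153)) + (117365 - 1*(-203640))) = (1/(-735473) + (-2 + (⅐)*(-637)²))/((-8 - 306) + (117365 + 203640)) = (-1/735473 + (-2 + (⅐)*405769))/(-314 + 321005) = (-1/735473 + (-2 + 57967))/320691 = (-1/735473 + 57965)*(1/320691) = (42631692444/735473)*(1/320691) = 14210564148/78619857281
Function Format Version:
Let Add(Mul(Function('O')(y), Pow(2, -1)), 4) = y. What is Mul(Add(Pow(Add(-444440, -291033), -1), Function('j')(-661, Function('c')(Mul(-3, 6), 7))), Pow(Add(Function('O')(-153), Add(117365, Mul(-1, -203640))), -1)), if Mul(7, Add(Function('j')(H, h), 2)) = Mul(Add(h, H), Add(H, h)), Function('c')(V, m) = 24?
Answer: Rational(14210564148, 78619857281) ≈ 0.18075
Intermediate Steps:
Function('j')(H, h) = Add(-2, Mul(Rational(1, 7), Pow(Add(H, h), 2))) (Function('j')(H, h) = Add(-2, Mul(Rational(1, 7), Mul(Add(h, H), Add(H, h)))) = Add(-2, Mul(Rational(1, 7), Mul(Add(H, h), Add(H, h)))) = Add(-2, Mul(Rational(1, 7), Pow(Add(H, h), 2))))
Function('O')(y) = Add(-8, Mul(2, y))
Mul(Add(Pow(Add(-444440, -291033), -1), Function('j')(-661, Function('c')(Mul(-3, 6), 7))), Pow(Add(Function('O')(-153), Add(117365, Mul(-1, -203640))), -1)) = Mul(Add(Pow(Add(-444440, -291033), -1), Add(-2, Mul(Rational(1, 7), Pow(Add(-661, 24), 2)))), Pow(Add(Add(-8, Mul(2, -153)), Add(117365, Mul(-1, -203640))), -1)) = Mul(Add(Pow(-735473, -1), Add(-2, Mul(Rational(1, 7), Pow(-637, 2)))), Pow(Add(Add(-8, -306), Add(117365, 203640)), -1)) = Mul(Add(Rational(-1, 735473), Add(-2, Mul(Rational(1, 7), 405769))), Pow(Add(-314, 321005), -1)) = Mul(Add(Rational(-1, 735473), Add(-2, 57967)), Pow(320691, -1)) = Mul(Add(Rational(-1, 735473), 57965), Rational(1, 320691)) = Mul(Rational(42631692444, 735473), Rational(1, 320691)) = Rational(14210564148, 78619857281)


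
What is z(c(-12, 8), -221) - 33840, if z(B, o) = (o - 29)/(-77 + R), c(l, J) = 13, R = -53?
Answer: -439895/13 ≈ -33838.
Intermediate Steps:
z(B, o) = 29/130 - o/130 (z(B, o) = (o - 29)/(-77 - 53) = (-29 + o)/(-130) = (-29 + o)*(-1/130) = 29/130 - o/130)
z(c(-12, 8), -221) - 33840 = (29/130 - 1/130*(-221)) - 33840 = (29/130 + 17/10) - 33840 = 25/13 - 33840 = -439895/13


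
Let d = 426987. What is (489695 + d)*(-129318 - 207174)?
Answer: -308456159544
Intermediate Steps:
(489695 + d)*(-129318 - 207174) = (489695 + 426987)*(-129318 - 207174) = 916682*(-336492) = -308456159544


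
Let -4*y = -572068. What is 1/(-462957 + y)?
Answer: -1/319940 ≈ -3.1256e-6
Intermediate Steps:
y = 143017 (y = -1/4*(-572068) = 143017)
1/(-462957 + y) = 1/(-462957 + 143017) = 1/(-319940) = -1/319940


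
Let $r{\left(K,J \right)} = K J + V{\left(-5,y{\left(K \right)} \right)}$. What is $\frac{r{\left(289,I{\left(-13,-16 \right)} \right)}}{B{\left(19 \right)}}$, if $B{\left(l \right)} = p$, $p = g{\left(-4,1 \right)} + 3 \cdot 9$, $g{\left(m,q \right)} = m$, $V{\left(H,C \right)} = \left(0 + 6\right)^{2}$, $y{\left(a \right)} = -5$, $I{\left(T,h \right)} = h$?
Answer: $- \frac{4588}{23} \approx -199.48$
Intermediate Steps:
$V{\left(H,C \right)} = 36$ ($V{\left(H,C \right)} = 6^{2} = 36$)
$r{\left(K,J \right)} = 36 + J K$ ($r{\left(K,J \right)} = K J + 36 = J K + 36 = 36 + J K$)
$p = 23$ ($p = -4 + 3 \cdot 9 = -4 + 27 = 23$)
$B{\left(l \right)} = 23$
$\frac{r{\left(289,I{\left(-13,-16 \right)} \right)}}{B{\left(19 \right)}} = \frac{36 - 4624}{23} = \left(36 - 4624\right) \frac{1}{23} = \left(-4588\right) \frac{1}{23} = - \frac{4588}{23}$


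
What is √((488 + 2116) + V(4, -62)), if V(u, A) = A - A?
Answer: 2*√651 ≈ 51.029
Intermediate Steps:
V(u, A) = 0
√((488 + 2116) + V(4, -62)) = √((488 + 2116) + 0) = √(2604 + 0) = √2604 = 2*√651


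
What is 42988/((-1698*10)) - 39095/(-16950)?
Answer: -14403/63958 ≈ -0.22519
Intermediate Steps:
42988/((-1698*10)) - 39095/(-16950) = 42988/(-16980) - 39095*(-1/16950) = 42988*(-1/16980) + 7819/3390 = -10747/4245 + 7819/3390 = -14403/63958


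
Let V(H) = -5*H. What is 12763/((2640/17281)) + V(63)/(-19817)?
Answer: 56763466063/679440 ≈ 83545.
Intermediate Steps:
12763/((2640/17281)) + V(63)/(-19817) = 12763/((2640/17281)) - 5*63/(-19817) = 12763/((2640*(1/17281))) - 315*(-1/19817) = 12763/(240/1571) + 45/2831 = 12763*(1571/240) + 45/2831 = 20050673/240 + 45/2831 = 56763466063/679440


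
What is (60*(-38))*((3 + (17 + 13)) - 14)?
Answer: -43320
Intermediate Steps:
(60*(-38))*((3 + (17 + 13)) - 14) = -2280*((3 + 30) - 14) = -2280*(33 - 14) = -2280*19 = -43320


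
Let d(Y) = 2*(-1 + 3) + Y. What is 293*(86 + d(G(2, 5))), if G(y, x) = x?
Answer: 27835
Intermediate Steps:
d(Y) = 4 + Y (d(Y) = 2*2 + Y = 4 + Y)
293*(86 + d(G(2, 5))) = 293*(86 + (4 + 5)) = 293*(86 + 9) = 293*95 = 27835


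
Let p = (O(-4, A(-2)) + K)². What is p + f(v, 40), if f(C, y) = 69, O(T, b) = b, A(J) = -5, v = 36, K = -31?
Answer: 1365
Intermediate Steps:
p = 1296 (p = (-5 - 31)² = (-36)² = 1296)
p + f(v, 40) = 1296 + 69 = 1365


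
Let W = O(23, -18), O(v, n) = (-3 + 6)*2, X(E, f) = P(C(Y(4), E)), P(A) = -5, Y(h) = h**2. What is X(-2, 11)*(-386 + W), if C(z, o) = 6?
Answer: 1900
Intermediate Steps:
X(E, f) = -5
O(v, n) = 6 (O(v, n) = 3*2 = 6)
W = 6
X(-2, 11)*(-386 + W) = -5*(-386 + 6) = -5*(-380) = 1900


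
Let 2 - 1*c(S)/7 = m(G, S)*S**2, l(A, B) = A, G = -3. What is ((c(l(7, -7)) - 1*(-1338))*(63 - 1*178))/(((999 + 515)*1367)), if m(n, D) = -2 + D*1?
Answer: 41745/2069638 ≈ 0.020170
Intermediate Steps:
m(n, D) = -2 + D
c(S) = 14 - 7*S**2*(-2 + S) (c(S) = 14 - 7*(-2 + S)*S**2 = 14 - 7*S**2*(-2 + S))
((c(l(7, -7)) - 1*(-1338))*(63 - 1*178))/(((999 + 515)*1367)) = (((14 + 7*7**2*(2 - 1*7)) - 1*(-1338))*(63 - 1*178))/(((999 + 515)*1367)) = (((14 + 7*49*(2 - 7)) + 1338)*(63 - 178))/((1514*1367)) = (((14 + 7*49*(-5)) + 1338)*(-115))/2069638 = (((14 - 1715) + 1338)*(-115))*(1/2069638) = ((-1701 + 1338)*(-115))*(1/2069638) = -363*(-115)*(1/2069638) = 41745*(1/2069638) = 41745/2069638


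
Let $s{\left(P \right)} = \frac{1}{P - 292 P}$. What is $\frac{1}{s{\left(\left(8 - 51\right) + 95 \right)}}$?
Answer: $-15132$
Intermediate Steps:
$s{\left(P \right)} = - \frac{1}{291 P}$ ($s{\left(P \right)} = \frac{1}{\left(-291\right) P} = - \frac{1}{291 P}$)
$\frac{1}{s{\left(\left(8 - 51\right) + 95 \right)}} = \frac{1}{\left(- \frac{1}{291}\right) \frac{1}{\left(8 - 51\right) + 95}} = \frac{1}{\left(- \frac{1}{291}\right) \frac{1}{-43 + 95}} = \frac{1}{\left(- \frac{1}{291}\right) \frac{1}{52}} = \frac{1}{- \frac{1}{15132}} = -15132$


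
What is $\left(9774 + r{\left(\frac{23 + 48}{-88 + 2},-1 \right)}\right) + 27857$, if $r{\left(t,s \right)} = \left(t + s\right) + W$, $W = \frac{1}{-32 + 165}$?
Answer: $\frac{430402583}{11438} \approx 37629.0$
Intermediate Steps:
$W = \frac{1}{133} \approx 0.0075188$
$r{\left(t,s \right)} = \frac{1}{133} + s + t$ ($r{\left(t,s \right)} = \left(t + s\right) + \frac{1}{133} = \left(s + t\right) + \frac{1}{133} = \frac{1}{133} + s + t$)
$\left(9774 + r{\left(\frac{23 + 48}{-88 + 2},-1 \right)}\right) + 27857 = \left(9774 + \left(\frac{1}{133} - 1 + \frac{23 + 48}{-88 + 2}\right)\right) + 27857 = \left(9774 + \left(\frac{1}{133} - 1 + \frac{71}{-86}\right)\right) + 27857 = \left(9774 + \left(\frac{1}{133} - 1 + 71 \left(- \frac{1}{86}\right)\right)\right) + 27857 = \left(9774 - \frac{20795}{11438}\right) + 27857 = \frac{111774217}{11438} + 27857 = \frac{430402583}{11438}$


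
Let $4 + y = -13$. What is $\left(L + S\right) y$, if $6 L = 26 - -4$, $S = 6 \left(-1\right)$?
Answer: $17$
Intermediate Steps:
$y = -17$ ($y = -4 - 13 = -17$)
$S = -6$
$L = 5$ ($L = \frac{26 - -4}{6} = \frac{26 + 4}{6} = \frac{1}{6} \cdot 30 = 5$)
$\left(L + S\right) y = \left(5 - 6\right) \left(-17\right) = \left(-1\right) \left(-17\right) = 17$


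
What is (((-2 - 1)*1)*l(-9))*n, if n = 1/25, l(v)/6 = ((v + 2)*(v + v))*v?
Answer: 20412/25 ≈ 816.48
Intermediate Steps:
l(v) = 12*v**2*(2 + v) (l(v) = 6*(((v + 2)*(v + v))*v) = 6*(((2 + v)*(2*v))*v) = 6*((2*v*(2 + v))*v) = 6*(2*v**2*(2 + v)) = 12*v**2*(2 + v))
n = 1/25 ≈ 0.040000
(((-2 - 1)*1)*l(-9))*n = (((-2 - 1)*1)*(12*(-9)**2*(2 - 9)))*(1/25) = ((-3*1)*(12*81*(-7)))*(1/25) = -3*(-6804)*(1/25) = 20412*(1/25) = 20412/25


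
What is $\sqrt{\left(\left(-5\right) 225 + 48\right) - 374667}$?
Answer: $8 i \sqrt{5871} \approx 612.98 i$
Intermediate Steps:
$\sqrt{\left(\left(-5\right) 225 + 48\right) - 374667} = \sqrt{\left(-1125 + 48\right) - 374667} = \sqrt{-1077 - 374667} = \sqrt{-375744} = 8 i \sqrt{5871}$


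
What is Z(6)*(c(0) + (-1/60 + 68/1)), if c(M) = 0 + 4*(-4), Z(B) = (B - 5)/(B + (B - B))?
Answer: 3119/360 ≈ 8.6639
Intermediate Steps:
Z(B) = (-5 + B)/B (Z(B) = (-5 + B)/(B + 0) = (-5 + B)/B)
c(M) = -16 (c(M) = 0 - 16 = -16)
Z(6)*(c(0) + (-1/60 + 68/1)) = ((-5 + 6)/6)*(-16 + (-1/60 + 68/1)) = ((1/6)*1)*(-16 + (-1*1/60 + 68*1)) = (-16 + (-1/60 + 68))/6 = (-16 + 4079/60)/6 = (1/6)*(3119/60) = 3119/360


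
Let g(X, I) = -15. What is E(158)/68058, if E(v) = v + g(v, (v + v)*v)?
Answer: 143/68058 ≈ 0.0021011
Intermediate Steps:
E(v) = -15 + v (E(v) = v - 15 = -15 + v)
E(158)/68058 = (-15 + 158)/68058 = 143*(1/68058) = 143/68058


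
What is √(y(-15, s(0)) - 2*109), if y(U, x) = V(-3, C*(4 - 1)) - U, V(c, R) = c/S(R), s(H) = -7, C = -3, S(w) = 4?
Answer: I*√815/2 ≈ 14.274*I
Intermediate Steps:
V(c, R) = c/4
y(U, x) = -¾ - U (y(U, x) = (¼)*(-3) - U = -¾ - U)
√(y(-15, s(0)) - 2*109) = √((-¾ - 1*(-15)) - 2*109) = √((-¾ + 15) - 218) = √(57/4 - 218) = √(-815/4) = I*√815/2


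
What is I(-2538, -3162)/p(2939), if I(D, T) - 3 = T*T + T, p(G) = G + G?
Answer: 9995085/5878 ≈ 1700.4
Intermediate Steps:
p(G) = 2*G
I(D, T) = 3 + T + T² (I(D, T) = 3 + (T*T + T) = 3 + (T² + T) = 3 + (T + T²) = 3 + T + T²)
I(-2538, -3162)/p(2939) = (3 - 3162 + (-3162)²)/((2*2939)) = (3 - 3162 + 9998244)/5878 = 9995085*(1/5878) = 9995085/5878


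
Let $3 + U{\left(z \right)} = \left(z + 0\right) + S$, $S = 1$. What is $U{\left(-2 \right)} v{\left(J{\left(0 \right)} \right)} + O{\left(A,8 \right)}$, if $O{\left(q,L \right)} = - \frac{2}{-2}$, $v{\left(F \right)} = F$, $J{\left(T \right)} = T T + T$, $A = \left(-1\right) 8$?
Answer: $1$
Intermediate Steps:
$A = -8$
$J{\left(T \right)} = T + T^{2}$ ($J{\left(T \right)} = T^{2} + T = T + T^{2}$)
$O{\left(q,L \right)} = 1$ ($O{\left(q,L \right)} = \left(-2\right) \left(- \frac{1}{2}\right) = 1$)
$U{\left(z \right)} = -2 + z$ ($U{\left(z \right)} = -3 + \left(\left(z + 0\right) + 1\right) = -3 + \left(z + 1\right) = -3 + \left(1 + z\right) = -2 + z$)
$U{\left(-2 \right)} v{\left(J{\left(0 \right)} \right)} + O{\left(A,8 \right)} = \left(-2 - 2\right) 0 \left(1 + 0\right) + 1 = - 4 \cdot 0 \cdot 1 + 1 = \left(-4\right) 0 + 1 = 0 + 1 = 1$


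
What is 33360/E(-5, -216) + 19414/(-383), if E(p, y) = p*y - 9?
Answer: -2671838/136731 ≈ -19.541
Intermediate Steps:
E(p, y) = -9 + p*y
33360/E(-5, -216) + 19414/(-383) = 33360/(-9 - 5*(-216)) + 19414/(-383) = 33360/(-9 + 1080) + 19414*(-1/383) = 33360/1071 - 19414/383 = 33360*(1/1071) - 19414/383 = 11120/357 - 19414/383 = -2671838/136731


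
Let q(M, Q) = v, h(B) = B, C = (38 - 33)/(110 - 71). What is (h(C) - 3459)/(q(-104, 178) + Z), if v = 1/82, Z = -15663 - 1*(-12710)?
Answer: 11061472/9443655 ≈ 1.1713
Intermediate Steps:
C = 5/39 ≈ 0.12821
Z = -2953 (Z = -15663 + 12710 = -2953)
v = 1/82 ≈ 0.012195
q(M, Q) = 1/82
(h(C) - 3459)/(q(-104, 178) + Z) = (5/39 - 3459)/(1/82 - 2953) = -134896/(39*(-242145/82)) = -134896/39*(-82/242145) = 11061472/9443655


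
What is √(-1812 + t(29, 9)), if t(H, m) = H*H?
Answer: I*√971 ≈ 31.161*I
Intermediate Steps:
t(H, m) = H²
√(-1812 + t(29, 9)) = √(-1812 + 29²) = √(-1812 + 841) = √(-971) = I*√971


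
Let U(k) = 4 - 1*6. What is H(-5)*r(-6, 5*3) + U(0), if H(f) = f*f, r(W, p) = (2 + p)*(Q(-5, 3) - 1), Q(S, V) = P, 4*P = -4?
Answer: -852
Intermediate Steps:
P = -1 (P = (¼)*(-4) = -1)
Q(S, V) = -1
r(W, p) = -4 - 2*p (r(W, p) = (2 + p)*(-1 - 1) = (2 + p)*(-2) = -4 - 2*p)
H(f) = f²
U(k) = -2 (U(k) = 4 - 6 = -2)
H(-5)*r(-6, 5*3) + U(0) = (-5)²*(-4 - 10*3) - 2 = 25*(-4 - 2*15) - 2 = 25*(-4 - 30) - 2 = 25*(-34) - 2 = -850 - 2 = -852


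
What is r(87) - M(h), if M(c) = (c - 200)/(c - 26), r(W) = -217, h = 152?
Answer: -4549/21 ≈ -216.62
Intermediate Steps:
M(c) = (-200 + c)/(-26 + c)
r(87) - M(h) = -217 - (-200 + 152)/(-26 + 152) = -217 - (-48)/126 = -217 - 1*(-8/21) = -217 + 8/21 = -4549/21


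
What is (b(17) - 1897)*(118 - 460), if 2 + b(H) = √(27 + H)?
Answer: 649458 - 684*√11 ≈ 6.4719e+5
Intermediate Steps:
b(H) = -2 + √(27 + H)
(b(17) - 1897)*(118 - 460) = ((-2 + √(27 + 17)) - 1897)*(118 - 460) = ((-2 + √44) - 1897)*(-342) = ((-2 + 2*√11) - 1897)*(-342) = (-1899 + 2*√11)*(-342) = 649458 - 684*√11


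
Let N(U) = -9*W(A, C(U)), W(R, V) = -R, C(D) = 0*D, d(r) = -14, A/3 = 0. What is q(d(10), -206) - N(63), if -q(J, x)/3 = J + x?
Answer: 660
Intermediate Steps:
A = 0 (A = 3*0 = 0)
C(D) = 0
N(U) = 0 (N(U) = -(-9)*0 = -9*0 = 0)
q(J, x) = -3*J - 3*x (q(J, x) = -3*(J + x) = -3*J - 3*x)
q(d(10), -206) - N(63) = (-3*(-14) - 3*(-206)) - 1*0 = (42 + 618) + 0 = 660 + 0 = 660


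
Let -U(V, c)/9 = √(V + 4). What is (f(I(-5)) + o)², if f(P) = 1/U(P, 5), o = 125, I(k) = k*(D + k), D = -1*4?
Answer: 61999876/3969 ≈ 15621.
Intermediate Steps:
D = -4
I(k) = k*(-4 + k)
U(V, c) = -9*√(4 + V) (U(V, c) = -9*√(V + 4) = -9*√(4 + V))
f(P) = -1/(9*√(4 + P)) (f(P) = 1/(-9*√(4 + P)) = -1/(9*√(4 + P)))
(f(I(-5)) + o)² = (-1/(9*√(4 - 5*(-4 - 5))) + 125)² = (-1/(9*√(4 - 5*(-9))) + 125)² = (-1/(9*√(4 + 45)) + 125)² = (-1/(9*√49) + 125)² = (-⅑*⅐ + 125)² = (-1/63 + 125)² = (7874/63)² = 61999876/3969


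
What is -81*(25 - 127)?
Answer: 8262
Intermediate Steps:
-81*(25 - 127) = -81*(-102) = 8262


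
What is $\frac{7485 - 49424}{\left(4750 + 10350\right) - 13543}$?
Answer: $- \frac{41939}{1557} \approx -26.936$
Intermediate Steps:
$\frac{7485 - 49424}{\left(4750 + 10350\right) - 13543} = - \frac{41939}{15100 - 13543} = - \frac{41939}{1557}$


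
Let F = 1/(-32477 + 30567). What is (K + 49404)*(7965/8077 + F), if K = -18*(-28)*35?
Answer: 509704457106/7713535 ≈ 66079.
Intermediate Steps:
F = -1/1910 (F = 1/(-1910) = -1/1910 ≈ -0.00052356)
K = 17640 (K = 504*35 = 17640)
(K + 49404)*(7965/8077 + F) = (17640 + 49404)*(7965/8077 - 1/1910) = 67044*(7965*(1/8077) - 1/1910) = 67044*(7965/8077 - 1/1910) = 67044*(15205073/15427070) = 509704457106/7713535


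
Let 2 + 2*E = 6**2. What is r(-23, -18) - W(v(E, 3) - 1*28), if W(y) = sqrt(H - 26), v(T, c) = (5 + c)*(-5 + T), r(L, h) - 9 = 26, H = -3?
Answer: 35 - I*sqrt(29) ≈ 35.0 - 5.3852*I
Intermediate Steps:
r(L, h) = 35 (r(L, h) = 9 + 26 = 35)
E = 17 (E = -1 + (1/2)*6**2 = -1 + (1/2)*36 = -1 + 18 = 17)
v(T, c) = (-5 + T)*(5 + c)
W(y) = I*sqrt(29) (W(y) = sqrt(-3 - 26) = sqrt(-29) = I*sqrt(29))
r(-23, -18) - W(v(E, 3) - 1*28) = 35 - I*sqrt(29)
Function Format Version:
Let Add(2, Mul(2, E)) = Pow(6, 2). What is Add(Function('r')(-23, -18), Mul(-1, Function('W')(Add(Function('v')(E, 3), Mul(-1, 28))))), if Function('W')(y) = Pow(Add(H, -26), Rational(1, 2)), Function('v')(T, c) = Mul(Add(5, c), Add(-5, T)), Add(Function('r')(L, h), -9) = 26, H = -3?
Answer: Add(35, Mul(-1, I, Pow(29, Rational(1, 2)))) ≈ Add(35.000, Mul(-5.3852, I))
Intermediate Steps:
Function('r')(L, h) = 35 (Function('r')(L, h) = Add(9, 26) = 35)
E = 17 (E = Add(-1, Mul(Rational(1, 2), Pow(6, 2))) = Add(-1, Mul(Rational(1, 2), 36)) = Add(-1, 18) = 17)
Function('v')(T, c) = Mul(Add(-5, T), Add(5, c))
Function('W')(y) = Mul(I, Pow(29, Rational(1, 2))) (Function('W')(y) = Pow(Add(-3, -26), Rational(1, 2)) = Pow(-29, Rational(1, 2)) = Mul(I, Pow(29, Rational(1, 2))))
Add(Function('r')(-23, -18), Mul(-1, Function('W')(Add(Function('v')(E, 3), Mul(-1, 28))))) = Add(35, Mul(-1, Mul(I, Pow(29, Rational(1, 2))))) = Add(35, Mul(-1, I, Pow(29, Rational(1, 2))))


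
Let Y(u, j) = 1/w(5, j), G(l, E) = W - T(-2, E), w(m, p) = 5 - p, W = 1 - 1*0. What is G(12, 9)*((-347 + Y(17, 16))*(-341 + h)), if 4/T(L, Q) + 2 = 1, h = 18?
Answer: 6166070/11 ≈ 5.6055e+5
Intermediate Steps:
T(L, Q) = -4 (T(L, Q) = 4/(-2 + 1) = 4/(-1) = 4*(-1) = -4)
W = 1 (W = 1 + 0 = 1)
G(l, E) = 5 (G(l, E) = 1 - 1*(-4) = 1 + 4 = 5)
Y(u, j) = 1/(5 - j)
G(12, 9)*((-347 + Y(17, 16))*(-341 + h)) = 5*((-347 - 1/(-5 + 16))*(-341 + 18)) = 5*((-347 - 1/11)*(-323)) = 5*(-3818/11*(-323)) = 5*(1233214/11) = 6166070/11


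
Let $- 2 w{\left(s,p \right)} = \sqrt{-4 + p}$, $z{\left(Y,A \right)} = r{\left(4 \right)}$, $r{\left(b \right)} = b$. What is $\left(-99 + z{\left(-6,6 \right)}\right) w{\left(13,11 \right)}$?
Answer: $\frac{95 \sqrt{7}}{2} \approx 125.67$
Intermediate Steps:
$z{\left(Y,A \right)} = 4$
$w{\left(s,p \right)} = - \frac{\sqrt{-4 + p}}{2}$
$\left(-99 + z{\left(-6,6 \right)}\right) w{\left(13,11 \right)} = \left(-99 + 4\right) \left(- \frac{\sqrt{-4 + 11}}{2}\right) = - 95 \left(- \frac{\sqrt{7}}{2}\right) = \frac{95 \sqrt{7}}{2}$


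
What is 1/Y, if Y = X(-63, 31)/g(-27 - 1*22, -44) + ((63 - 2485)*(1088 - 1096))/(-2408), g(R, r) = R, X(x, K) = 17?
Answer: -2107/17685 ≈ -0.11914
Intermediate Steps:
Y = -17685/2107 (Y = 17/(-27 - 1*22) + ((63 - 2485)*(1088 - 1096))/(-2408) = 17/(-27 - 22) - 2422*(-8)*(-1/2408) = 17/(-49) + 19376*(-1/2408) = 17*(-1/49) - 346/43 = -17/49 - 346/43 = -17685/2107 ≈ -8.3934)
1/Y = 1/(-17685/2107) = -2107/17685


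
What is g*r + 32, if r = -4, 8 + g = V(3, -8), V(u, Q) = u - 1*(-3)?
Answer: 40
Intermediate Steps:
V(u, Q) = 3 + u (V(u, Q) = u + 3 = 3 + u)
g = -2 (g = -8 + (3 + 3) = -8 + 6 = -2)
g*r + 32 = -2*(-4) + 32 = 8 + 32 = 40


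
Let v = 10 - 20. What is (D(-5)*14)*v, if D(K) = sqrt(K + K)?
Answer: -140*I*sqrt(10) ≈ -442.72*I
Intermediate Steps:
D(K) = sqrt(2)*sqrt(K) (D(K) = sqrt(2*K) = sqrt(2)*sqrt(K))
v = -10
(D(-5)*14)*v = ((sqrt(2)*sqrt(-5))*14)*(-10) = ((sqrt(2)*(I*sqrt(5)))*14)*(-10) = ((I*sqrt(10))*14)*(-10) = (14*I*sqrt(10))*(-10) = -140*I*sqrt(10)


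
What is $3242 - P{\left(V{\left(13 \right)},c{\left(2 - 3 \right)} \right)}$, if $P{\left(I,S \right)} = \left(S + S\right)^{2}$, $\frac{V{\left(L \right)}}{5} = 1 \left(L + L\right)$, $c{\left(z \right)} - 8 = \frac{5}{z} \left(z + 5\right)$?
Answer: $2666$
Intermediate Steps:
$c{\left(z \right)} = 8 + \frac{5 \left(5 + z\right)}{z}$ ($c{\left(z \right)} = 8 + \frac{5}{z} \left(z + 5\right) = 8 + \frac{5}{z} \left(5 + z\right) = 8 + \frac{5 \left(5 + z\right)}{z}$)
$V{\left(L \right)} = 10 L$ ($V{\left(L \right)} = 5 \cdot 1 \left(L + L\right) = 5 \cdot 1 \cdot 2 L = 5 \cdot 2 L = 10 L$)
$P{\left(I,S \right)} = 4 S^{2}$ ($P{\left(I,S \right)} = \left(2 S\right)^{2} = 4 S^{2}$)
$3242 - P{\left(V{\left(13 \right)},c{\left(2 - 3 \right)} \right)} = 3242 - 4 \left(13 + \frac{25}{2 - 3}\right)^{2} = 3242 - 4 \left(13 + \frac{25}{-1}\right)^{2} = 3242 - 4 \left(13 + 25 \left(-1\right)\right)^{2} = 3242 - 4 \left(13 - 25\right)^{2} = 3242 - 4 \left(-12\right)^{2} = 3242 - 4 \cdot 144 = 3242 - 576 = 2666$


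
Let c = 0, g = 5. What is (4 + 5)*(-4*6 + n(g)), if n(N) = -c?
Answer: -216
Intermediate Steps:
n(N) = 0 (n(N) = -1*0 = 0)
(4 + 5)*(-4*6 + n(g)) = (4 + 5)*(-4*6 + 0) = 9*(-24 + 0) = 9*(-24) = -216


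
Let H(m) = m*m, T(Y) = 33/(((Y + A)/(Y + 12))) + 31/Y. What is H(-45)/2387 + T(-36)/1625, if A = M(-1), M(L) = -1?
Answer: 68437427/79487100 ≈ 0.86099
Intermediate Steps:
A = -1
T(Y) = 31/Y + 33*(12 + Y)/(-1 + Y) (T(Y) = 33/(((Y - 1)/(Y + 12))) + 31/Y = 33/(((-1 + Y)/(12 + Y))) + 31/Y = 33*((12 + Y)/(-1 + Y)) + 31/Y = 33*(12 + Y)/(-1 + Y) + 31/Y = 31/Y + 33*(12 + Y)/(-1 + Y))
H(m) = m²
H(-45)/2387 + T(-36)/1625 = (-45)²/2387 + ((-31 + 33*(-36)² + 427*(-36))/((-36)*(-1 - 36)))/1625 = 2025*(1/2387) - 1/36*(-31 + 33*1296 - 15372)/(-37)*(1/1625) = 2025/2387 - 1/36*(-1/37)*(-31 + 42768 - 15372)*(1/1625) = 2025/2387 - 1/36*(-1/37)*27365*(1/1625) = 2025/2387 + (27365/1332)*(1/1625) = 2025/2387 + 421/33300 = 68437427/79487100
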